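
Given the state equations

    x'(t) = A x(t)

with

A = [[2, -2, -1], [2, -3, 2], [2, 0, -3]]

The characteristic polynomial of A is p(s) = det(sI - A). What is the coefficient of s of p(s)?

3

Expand det(sI - A) for the 3×3 matrix.
p(s) = s^3 + 4s^2 + 3s + 8.
(Check: constant term = det(-A) = (-1)^3 det A = 8; coefficient of s^2 = -tr A = 4.)
The coefficient of s is 3.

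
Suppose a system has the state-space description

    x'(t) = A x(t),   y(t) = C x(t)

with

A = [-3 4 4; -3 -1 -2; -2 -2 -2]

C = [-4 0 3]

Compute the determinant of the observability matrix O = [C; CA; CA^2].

9628

CA = [[6, -22, -22]]
CA^2 = [[92, 90, 112]]
Observability matrix O = [C; CA; CA^2] = [[-4, 0, 3], [6, -22, -22], [92, 90, 112]]
Expanding along the first row, det(O) = (-4)·((-22)·112 - (-22)·90) - 0·(6·112 - (-22)·92) + 3·(6·90 - (-22)·92) = (-4)·(-484) - 0·2696 + 3·2564 = 9628
Since det(O) ≠ 0, rank(O) = 3 and the system is completely observable.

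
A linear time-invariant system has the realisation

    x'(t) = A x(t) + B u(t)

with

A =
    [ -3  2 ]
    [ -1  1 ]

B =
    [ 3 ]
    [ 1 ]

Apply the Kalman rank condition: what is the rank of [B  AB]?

AB = [[-7], [-2]]
Controllability matrix C = [B  AB] = [[3, -7], [1, -2]]
det(C) = 3·(-2) - (-7)·1 = -6 - (-7) = 1 ≠ 0, so rank(C) = 2.
rank(C) = 2 = n, so the pair (A, B) is completely controllable.

2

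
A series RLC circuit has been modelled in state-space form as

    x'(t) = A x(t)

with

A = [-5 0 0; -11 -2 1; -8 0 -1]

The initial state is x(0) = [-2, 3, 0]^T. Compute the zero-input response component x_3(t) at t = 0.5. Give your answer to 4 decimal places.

det(sI - A) = s^3 - (tr A)s^2 + (M11 + M22 + M33)s - det A, where Mii is the 2×2 principal minor of A obtained by deleting row i and column i.
tr A = (-5) + (-2) + (-1) = -8; M11 = (-2)·(-1) - 1·0 = 2 - 0 = 2; M22 = (-5)·(-1) - 0·(-8) = 5 - 0 = 5; M33 = (-5)·(-2) - 0·(-11) = 10 - 0 = 10; sum of minors = 17.
det A = (-5)·((-2)·(-1) - 1·0) - 0·((-11)·(-1) - 1·(-8)) + 0·((-11)·0 - (-2)·(-8)) = (-5)·2 - 0·19 + 0·(-16) = -10.
So p(s) = det(sI - A) = s^3 + 8s^2 + 17s + 10.
Rational-root test: any integer root divides 10. Testing small divisors, s = -1 works: p(-1) = -1 + 8 + (-17) + 10 = 0, so (s + 1) is a factor.
Dividing, p(s) = (s + 1)(s^2 + 7s + 10).
Factor s^2 + 7s + 10: two numbers with sum -7 and product 10 are -2 and -5, so s^2 + 7s + 10 = (s + 2)(s + 5).
Hence p(s) = (s + 1) (s + 2) (s + 5), with roots -5, -2, -1.
The eigenvalues -5, -2, -1 are distinct and real, so A is diagonalisable and x(t) = e^{At} x(0) = V diag(e^{λ_i t}) V^{-1} x(0), where the columns of V are the eigenvectors.
λ = -5: A - (-5)I = [[0, 0, 0], [-11, 3, 1], [-8, 0, 4]]. v must be orthogonal to every row; (row 2) × (row 3) = [12, 36, 24], so take v_1 = [1, 3, 2]^T.
λ = -2: A - (-2)I = [[-3, 0, 0], [-11, 0, 1], [-8, 0, 1]]. v must be orthogonal to every row; (row 1) × (row 2) = [0, 3, 0], so take v_2 = [0, 1, 0]^T.
λ = -1: A - (-1)I = [[-4, 0, 0], [-11, -1, 1], [-8, 0, 0]]. v must be orthogonal to every row; (row 1) × (row 2) = [0, 4, 4], so take v_3 = [0, 1, 1]^T.
V = [v_1 v_2 v_3] = [[1, 0, 0], [3, 1, 1], [2, 0, 1]] has det V = 1, so V^{-1} = adj(V)/det V = [[1, 0, 0], [-1, 1, -1], [-2, 0, 1]].
Modal coordinates z(0) = V^{-1} x(0): 1·(-2) + 0·3 + 0·0 = -2; (-1)·(-2) + 1·3 + (-1)·0 = 5; (-2)·(-2) + 0·3 + 1·0 = 4; so z(0) = [-2, 5, 4]^T.
x_3(t) = Σ_i (v_i)_3 · z_i(0) · e^{λ_i t} (row 3 of V times the modal terms).
x_3(0.5) = 2·(-2)·e^{-5·0.5} + 0·5·e^{-2·0.5} + 1·4·e^{-1·0.5} = (-4)·0.082085 + 0·0.367879 + 4·0.606531 = 2.0978.

2.0978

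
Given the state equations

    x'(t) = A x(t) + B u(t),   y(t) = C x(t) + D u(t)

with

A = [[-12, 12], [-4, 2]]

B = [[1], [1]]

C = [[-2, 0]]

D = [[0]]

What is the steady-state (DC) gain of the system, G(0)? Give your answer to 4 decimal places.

G(0) = C(-A)^{-1}B + D = -C A^{-1} B + D.
det A = 24, so A^{-1} = (1/24)·adj(A) = [[1/12, -1/2], [1/6, -1/2]]
A^{-1} B = [-5/12, -1/3]^T
C A^{-1} B = 5/6
G(0) = D - C A^{-1} B = 0 - (5/6) = -5/6 ≈ -0.8333

-0.8333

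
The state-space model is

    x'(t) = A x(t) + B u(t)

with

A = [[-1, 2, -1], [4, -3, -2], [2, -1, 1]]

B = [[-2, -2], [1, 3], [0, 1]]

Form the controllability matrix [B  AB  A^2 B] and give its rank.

AB = [[4, 7], [-11, -19], [-5, -6]]
A^2B = [[-21, -39], [59, 97], [14, 27]]
Controllability matrix C = [B  AB  A^2B] = [[-2, -2, 4, 7, -21, -39], [1, 3, -11, -19, 59, 97], [0, 1, -5, -6, 14, 27]]
Take the 3×3 submatrix of C formed by columns 1, 2, 3: [[-2, -2, 4], [1, 3, -11], [0, 1, -5]]. Its determinant is (-2)·(3·(-5) - (-11)·1) - (-2)·(1·(-5) - (-11)·0) + 4·(1·1 - 3·0) = (-2)·(-4) - (-2)·(-5) + 4·1 = 2 ≠ 0.
So rank(C) ≥ 3; since C has 3 rows, rank(C) = 3.
rank(C) = 3 = n, so the pair (A, B) is completely controllable.

3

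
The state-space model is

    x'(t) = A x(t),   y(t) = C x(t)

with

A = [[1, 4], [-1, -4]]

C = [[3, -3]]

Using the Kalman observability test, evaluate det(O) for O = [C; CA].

90

CA = [[6, 24]]
Observability matrix O = [C; CA] = [[3, -3], [6, 24]]
det(O) = 3·24 - (-3)·6 = 72 - (-18) = 90
Since det(O) ≠ 0, rank(O) = 2 and the system is completely observable.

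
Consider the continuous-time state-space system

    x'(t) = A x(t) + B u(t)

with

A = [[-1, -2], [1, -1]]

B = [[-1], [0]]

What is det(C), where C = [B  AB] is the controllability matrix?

1

AB = [[1], [-1]]
Controllability matrix C = [B  AB] = [[-1, 1], [0, -1]]
det(C) = (-1)·(-1) - 1·0 = 1 - 0 = 1
Since det(C) ≠ 0, rank(C) = 2 and the system is completely controllable.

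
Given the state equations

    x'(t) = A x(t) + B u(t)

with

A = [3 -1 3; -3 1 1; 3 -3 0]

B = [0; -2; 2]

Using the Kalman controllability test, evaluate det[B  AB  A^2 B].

-408

AB = [[8], [0], [6]]
A^2B = [[42], [-18], [24]]
Controllability matrix C = [B  AB  A^2B] = [[0, 8, 42], [-2, 0, -18], [2, 6, 24]]
Expanding along the first row, det(C) = 0·(0·24 - (-18)·6) - 8·((-2)·24 - (-18)·2) + 42·((-2)·6 - 0·2) = 0·108 - 8·(-12) + 42·(-12) = -408
Since det(C) ≠ 0, rank(C) = 3 and the system is completely controllable.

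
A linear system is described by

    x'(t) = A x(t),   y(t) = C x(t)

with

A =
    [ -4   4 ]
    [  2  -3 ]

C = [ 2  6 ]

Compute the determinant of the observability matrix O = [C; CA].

CA = [[4, -10]]
Observability matrix O = [C; CA] = [[2, 6], [4, -10]]
det(O) = 2·(-10) - 6·4 = -20 - 24 = -44
Since det(O) ≠ 0, rank(O) = 2 and the system is completely observable.

-44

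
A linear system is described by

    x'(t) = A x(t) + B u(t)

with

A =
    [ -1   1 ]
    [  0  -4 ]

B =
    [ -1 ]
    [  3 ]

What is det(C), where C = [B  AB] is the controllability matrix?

0

AB = [[4], [-12]]
Controllability matrix C = [B  AB] = [[-1, 4], [3, -12]]
det(C) = (-1)·(-12) - 4·3 = 12 - 12 = 0
Since det(C) = 0, rank(C) < 2 and the system is not completely controllable.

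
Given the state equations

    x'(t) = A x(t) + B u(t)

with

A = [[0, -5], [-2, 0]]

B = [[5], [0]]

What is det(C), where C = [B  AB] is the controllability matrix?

AB = [[0], [-10]]
Controllability matrix C = [B  AB] = [[5, 0], [0, -10]]
det(C) = 5·(-10) - 0·0 = -50 - 0 = -50
Since det(C) ≠ 0, rank(C) = 2 and the system is completely controllable.

-50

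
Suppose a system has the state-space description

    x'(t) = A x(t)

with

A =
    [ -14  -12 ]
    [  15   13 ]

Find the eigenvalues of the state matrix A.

det(sI - A) = s^2 - (tr A)s + det A, with tr A = (-14) + 13 = -1 and det A = (-14)·13 - (-12)·15 = -182 - (-180) = -2.
So p(s) = det(sI - A) = s^2 + s - 2.
Factor s^2 + s - 2: two numbers with sum -1 and product -2 are 1 and -2, so s^2 + s - 2 = (s - 1)(s + 2).
Hence p(s) = (s - 1) (s + 2), with roots -2, 1.
At least one eigenvalue has non-negative real part, so the system is not asymptotically stable.

-2, 1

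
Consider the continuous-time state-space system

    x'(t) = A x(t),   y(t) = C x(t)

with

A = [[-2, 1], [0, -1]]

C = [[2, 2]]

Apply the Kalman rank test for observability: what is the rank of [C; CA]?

2

CA = [[-4, 0]]
Observability matrix O = [C; CA] = [[2, 2], [-4, 0]]
det(O) = 2·0 - 2·(-4) = 0 - (-8) = 8 ≠ 0, so rank(O) = 2.
rank(O) = 2 = n, so the pair (A, C) is completely observable.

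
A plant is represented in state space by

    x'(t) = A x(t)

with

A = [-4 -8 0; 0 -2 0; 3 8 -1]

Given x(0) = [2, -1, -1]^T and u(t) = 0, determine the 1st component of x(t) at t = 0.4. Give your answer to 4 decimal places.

1.3935

det(sI - A) = s^3 - (tr A)s^2 + (M11 + M22 + M33)s - det A, where Mii is the 2×2 principal minor of A obtained by deleting row i and column i.
tr A = (-4) + (-2) + (-1) = -7; M11 = (-2)·(-1) - 0·8 = 2 - 0 = 2; M22 = (-4)·(-1) - 0·3 = 4 - 0 = 4; M33 = (-4)·(-2) - (-8)·0 = 8 - 0 = 8; sum of minors = 14.
det A = (-4)·((-2)·(-1) - 0·8) - (-8)·(0·(-1) - 0·3) + 0·(0·8 - (-2)·3) = (-4)·2 - (-8)·0 + 0·6 = -8.
So p(s) = det(sI - A) = s^3 + 7s^2 + 14s + 8.
Rational-root test: any integer root divides 8. Testing small divisors, s = -1 works: p(-1) = -1 + 7 + (-14) + 8 = 0, so (s + 1) is a factor.
Dividing, p(s) = (s + 1)(s^2 + 6s + 8).
Factor s^2 + 6s + 8: two numbers with sum -6 and product 8 are -2 and -4, so s^2 + 6s + 8 = (s + 2)(s + 4).
Hence p(s) = (s + 1) (s + 2) (s + 4), with roots -4, -2, -1.
The eigenvalues -4, -2, -1 are distinct and real, so A is diagonalisable and x(t) = e^{At} x(0) = V diag(e^{λ_i t}) V^{-1} x(0), where the columns of V are the eigenvectors.
λ = -4: A - (-4)I = [[0, -8, 0], [0, 2, 0], [3, 8, 3]]. v must be orthogonal to every row; (row 1) × (row 3) = [-24, 0, 24], so take v_1 = [1, 0, -1]^T.
λ = -2: A - (-2)I = [[-2, -8, 0], [0, 0, 0], [3, 8, 1]]. v must be orthogonal to every row; (row 1) × (row 3) = [-8, 2, 8], so take v_2 = [-4, 1, 4]^T.
λ = -1: A - (-1)I = [[-3, -8, 0], [0, -1, 0], [3, 8, 0]]. v must be orthogonal to every row; (row 1) × (row 2) = [0, 0, 3], so take v_3 = [0, 0, 1]^T.
V = [v_1 v_2 v_3] = [[1, -4, 0], [0, 1, 0], [-1, 4, 1]] has det V = 1, so V^{-1} = adj(V)/det V = [[1, 4, 0], [0, 1, 0], [1, 0, 1]].
Modal coordinates z(0) = V^{-1} x(0): 1·2 + 4·(-1) + 0·(-1) = -2; 0·2 + 1·(-1) + 0·(-1) = -1; 1·2 + 0·(-1) + 1·(-1) = 1; so z(0) = [-2, -1, 1]^T.
x_1(t) = Σ_i (v_i)_1 · z_i(0) · e^{λ_i t} (row 1 of V times the modal terms).
x_1(0.4) = 1·(-2)·e^{-4·0.4} + (-4)·(-1)·e^{-2·0.4} + 0·1·e^{-1·0.4} = (-2)·0.201897 + 4·0.449329 + 0·0.670320 = 1.3935.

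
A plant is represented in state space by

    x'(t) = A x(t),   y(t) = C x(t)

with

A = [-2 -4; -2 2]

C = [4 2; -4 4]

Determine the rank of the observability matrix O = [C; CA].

CA = [[-12, -12], [0, 24]]
Observability matrix O = [C; CA] = [[4, 2], [-4, 4], [-12, -12], [0, 24]]
Take the 2×2 submatrix of O formed by rows 1, 2: [[4, 2], [-4, 4]]. Its determinant is 4·4 - 2·(-4) = 16 - (-8) = 24 ≠ 0.
So rank(O) ≥ 2; since O has 2 columns, rank(O) = 2.
rank(O) = 2 = n, so the pair (A, C) is completely observable.

2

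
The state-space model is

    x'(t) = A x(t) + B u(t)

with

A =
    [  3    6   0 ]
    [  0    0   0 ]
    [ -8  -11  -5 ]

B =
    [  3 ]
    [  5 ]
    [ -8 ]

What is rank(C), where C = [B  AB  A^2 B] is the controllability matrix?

AB = [[39], [0], [-39]]
A^2B = [[117], [0], [-117]]
Controllability matrix C = [B  AB  A^2B] = [[3, 39, 117], [5, 0, 0], [-8, -39, -117]]
The rows r1, r2, r3 of C are linearly dependent: r1 + r2 + r3 = 0 (check each entry), so rank(C) ≤ 2.
The 2×2 minor from rows 1, 2, columns 1, 2 is 3·0 - 39·5 = 0 - 195 = -195 ≠ 0, so rank(C) = 2.
rank(C) = 2 < n = 3, so the pair (A, B) is not completely controllable.

2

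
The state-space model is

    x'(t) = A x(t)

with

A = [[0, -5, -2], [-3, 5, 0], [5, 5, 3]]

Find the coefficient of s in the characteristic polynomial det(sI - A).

10

Expand det(sI - A) for the 3×3 matrix.
p(s) = s^3 - 8s^2 + 10s - 35.
(Check: constant term = det(-A) = (-1)^3 det A = -35; coefficient of s^2 = -tr A = -8.)
The coefficient of s is 10.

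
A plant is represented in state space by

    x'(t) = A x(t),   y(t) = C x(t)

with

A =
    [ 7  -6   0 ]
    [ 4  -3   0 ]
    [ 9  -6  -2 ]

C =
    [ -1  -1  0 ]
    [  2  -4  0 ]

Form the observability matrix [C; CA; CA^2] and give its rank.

2

CA = [[-11, 9, 0], [-2, 0, 0]]
CA^2 = [[-41, 39, 0], [-14, 12, 0]]
Observability matrix O = [C; CA; CA^2] = [[-1, -1, 0], [2, -4, 0], [-11, 9, 0], [-2, 0, 0], [-41, 39, 0], [-14, 12, 0]]
Column 3 of O is identically zero, so rank(O) ≤ 2.
The 2×2 minor from rows 1, 2, columns 1, 2 is (-1)·(-4) - (-1)·2 = 4 - (-2) = 6 ≠ 0, so rank(O) = 2.
rank(O) = 2 < n = 3, so the pair (A, C) is not completely observable.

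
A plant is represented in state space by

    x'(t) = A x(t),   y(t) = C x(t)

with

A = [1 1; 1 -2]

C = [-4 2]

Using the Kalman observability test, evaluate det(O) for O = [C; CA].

CA = [[-2, -8]]
Observability matrix O = [C; CA] = [[-4, 2], [-2, -8]]
det(O) = (-4)·(-8) - 2·(-2) = 32 - (-4) = 36
Since det(O) ≠ 0, rank(O) = 2 and the system is completely observable.

36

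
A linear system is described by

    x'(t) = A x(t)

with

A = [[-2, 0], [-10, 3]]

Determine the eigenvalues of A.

-2, 3

det(sI - A) = s^2 - (tr A)s + det A, with tr A = (-2) + 3 = 1 and det A = (-2)·3 - 0·(-10) = -6 - 0 = -6.
So p(s) = det(sI - A) = s^2 - s - 6.
Factor s^2 - s - 6: two numbers with sum 1 and product -6 are 3 and -2, so s^2 - s - 6 = (s - 3)(s + 2).
Hence p(s) = (s - 3) (s + 2), with roots -2, 3.
At least one eigenvalue has non-negative real part, so the system is not asymptotically stable.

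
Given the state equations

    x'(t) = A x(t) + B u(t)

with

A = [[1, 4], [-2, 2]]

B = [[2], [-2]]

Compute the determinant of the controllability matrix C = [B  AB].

-28

AB = [[-6], [-8]]
Controllability matrix C = [B  AB] = [[2, -6], [-2, -8]]
det(C) = 2·(-8) - (-6)·(-2) = -16 - 12 = -28
Since det(C) ≠ 0, rank(C) = 2 and the system is completely controllable.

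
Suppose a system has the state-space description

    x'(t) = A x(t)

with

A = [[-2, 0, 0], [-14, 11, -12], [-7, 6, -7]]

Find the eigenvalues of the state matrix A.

-2, -1, 5

det(sI - A) = s^3 - (tr A)s^2 + (M11 + M22 + M33)s - det A, where Mii is the 2×2 principal minor of A obtained by deleting row i and column i.
tr A = (-2) + 11 + (-7) = 2; M11 = 11·(-7) - (-12)·6 = -77 - (-72) = -5; M22 = (-2)·(-7) - 0·(-7) = 14 - 0 = 14; M33 = (-2)·11 - 0·(-14) = -22 - 0 = -22; sum of minors = -13.
det A = (-2)·(11·(-7) - (-12)·6) - 0·((-14)·(-7) - (-12)·(-7)) + 0·((-14)·6 - 11·(-7)) = (-2)·(-5) - 0·14 + 0·(-7) = 10.
So p(s) = det(sI - A) = s^3 - 2s^2 - 13s - 10.
Rational-root test: any integer root divides -10. Testing small divisors, s = -1 works: p(-1) = -1 + (-2) + 13 + (-10) = 0, so (s + 1) is a factor.
Dividing, p(s) = (s + 1)(s^2 - 3s - 10).
Factor s^2 - 3s - 10: two numbers with sum 3 and product -10 are 5 and -2, so s^2 - 3s - 10 = (s - 5)(s + 2).
Hence p(s) = (s - 5) (s + 1) (s + 2), with roots -2, -1, 5.
At least one eigenvalue has non-negative real part, so the system is not asymptotically stable.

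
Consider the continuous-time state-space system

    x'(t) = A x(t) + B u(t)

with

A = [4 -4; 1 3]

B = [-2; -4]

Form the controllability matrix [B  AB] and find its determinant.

AB = [[8], [-14]]
Controllability matrix C = [B  AB] = [[-2, 8], [-4, -14]]
det(C) = (-2)·(-14) - 8·(-4) = 28 - (-32) = 60
Since det(C) ≠ 0, rank(C) = 2 and the system is completely controllable.

60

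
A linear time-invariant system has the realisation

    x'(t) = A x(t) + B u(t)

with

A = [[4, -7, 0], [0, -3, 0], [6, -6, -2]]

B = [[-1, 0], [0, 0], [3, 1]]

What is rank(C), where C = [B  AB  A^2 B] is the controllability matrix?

2

AB = [[-4, 0], [0, 0], [-12, -2]]
A^2B = [[-16, 0], [0, 0], [0, 4]]
Controllability matrix C = [B  AB  A^2B] = [[-1, 0, -4, 0, -16, 0], [0, 0, 0, 0, 0, 0], [3, 1, -12, -2, 0, 4]]
Row 2 of C is identically zero, so rank(C) ≤ 2.
The 2×2 minor from rows 1, 3, columns 1, 2 is (-1)·1 - 0·3 = -1 - 0 = -1 ≠ 0, so rank(C) = 2.
rank(C) = 2 < n = 3, so the pair (A, B) is not completely controllable.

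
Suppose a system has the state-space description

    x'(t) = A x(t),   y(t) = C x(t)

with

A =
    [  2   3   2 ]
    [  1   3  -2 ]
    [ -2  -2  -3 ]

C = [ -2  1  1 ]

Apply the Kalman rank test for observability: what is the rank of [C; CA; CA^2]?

3

CA = [[-5, -5, -9]]
CA^2 = [[3, -12, 27]]
Observability matrix O = [C; CA; CA^2] = [[-2, 1, 1], [-5, -5, -9], [3, -12, 27]]
det(O) = (-2)·((-5)·27 - (-9)·(-12)) - 1·((-5)·27 - (-9)·3) + 1·((-5)·(-12) - (-5)·3) = (-2)·(-243) - 1·(-108) + 1·75 = 669 ≠ 0, so rank(O) = 3.
rank(O) = 3 = n, so the pair (A, C) is completely observable.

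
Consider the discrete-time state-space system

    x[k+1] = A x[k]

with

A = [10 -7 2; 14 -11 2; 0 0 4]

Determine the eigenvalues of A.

-4, 3, 4

det(zI - A) = z^3 - (tr A)z^2 + (M11 + M22 + M33)z - det A, where Mii is the 2×2 principal minor of A obtained by deleting row i and column i.
tr A = 10 + (-11) + 4 = 3; M11 = (-11)·4 - 2·0 = -44 - 0 = -44; M22 = 10·4 - 2·0 = 40 - 0 = 40; M33 = 10·(-11) - (-7)·14 = -110 - (-98) = -12; sum of minors = -16.
det A = 10·((-11)·4 - 2·0) - (-7)·(14·4 - 2·0) + 2·(14·0 - (-11)·0) = 10·(-44) - (-7)·56 + 2·0 = -48.
So p(z) = det(zI - A) = z^3 - 3z^2 - 16z + 48.
Rational-root test: any integer root divides 48. Testing small divisors, z = 3 works: p(3) = 27 + (-27) + (-48) + 48 = 0, so (z - 3) is a factor.
Dividing, p(z) = (z - 3)(z^2 - 16).
Factor z^2 - 16: two numbers with sum 0 and product -16 are 4 and -4, so z^2 - 16 = (z - 4)(z + 4).
Hence p(z) = (z - 4) (z - 3) (z + 4), with roots -4, 3, 4.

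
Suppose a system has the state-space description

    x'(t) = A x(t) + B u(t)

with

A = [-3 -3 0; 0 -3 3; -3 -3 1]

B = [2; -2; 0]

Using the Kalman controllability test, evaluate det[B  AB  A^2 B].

AB = [[0], [6], [0]]
A^2B = [[-18], [-18], [-18]]
Controllability matrix C = [B  AB  A^2B] = [[2, 0, -18], [-2, 6, -18], [0, 0, -18]]
Expanding along the first row, det(C) = 2·(6·(-18) - (-18)·0) - 0·((-2)·(-18) - (-18)·0) + (-18)·((-2)·0 - 6·0) = 2·(-108) - 0·36 + (-18)·0 = -216
Since det(C) ≠ 0, rank(C) = 3 and the system is completely controllable.

-216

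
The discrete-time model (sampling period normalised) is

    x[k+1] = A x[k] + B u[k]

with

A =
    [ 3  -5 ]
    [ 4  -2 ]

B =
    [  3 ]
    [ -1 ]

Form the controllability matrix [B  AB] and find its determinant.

AB = [[14], [14]]
Controllability matrix C = [B  AB] = [[3, 14], [-1, 14]]
det(C) = 3·14 - 14·(-1) = 42 - (-14) = 56
Since det(C) ≠ 0, rank(C) = 2 and the system is completely controllable.

56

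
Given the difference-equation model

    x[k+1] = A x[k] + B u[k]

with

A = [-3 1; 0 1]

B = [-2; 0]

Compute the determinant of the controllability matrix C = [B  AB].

0

AB = [[6], [0]]
Controllability matrix C = [B  AB] = [[-2, 6], [0, 0]]
det(C) = (-2)·0 - 6·0 = 0 - 0 = 0
Since det(C) = 0, rank(C) < 2 and the system is not completely controllable.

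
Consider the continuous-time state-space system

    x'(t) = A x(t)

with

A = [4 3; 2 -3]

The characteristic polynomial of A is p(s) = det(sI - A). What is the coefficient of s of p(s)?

-1

For a 2×2 matrix, det(sI - A) = s^2 - (tr A)s + det A.
tr A = 1, det A = -18.
So p(s) = s^2 - s - 18.
The coefficient of s is -1.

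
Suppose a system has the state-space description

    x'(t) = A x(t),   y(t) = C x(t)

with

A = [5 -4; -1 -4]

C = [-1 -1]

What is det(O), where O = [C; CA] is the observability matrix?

CA = [[-4, 8]]
Observability matrix O = [C; CA] = [[-1, -1], [-4, 8]]
det(O) = (-1)·8 - (-1)·(-4) = -8 - 4 = -12
Since det(O) ≠ 0, rank(O) = 2 and the system is completely observable.

-12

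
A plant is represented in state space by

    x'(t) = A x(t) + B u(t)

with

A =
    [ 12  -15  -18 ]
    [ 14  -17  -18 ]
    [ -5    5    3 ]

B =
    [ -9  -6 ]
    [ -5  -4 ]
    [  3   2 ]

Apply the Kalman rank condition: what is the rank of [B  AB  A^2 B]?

2

AB = [[-87, -48], [-95, -52], [29, 16]]
A^2B = [[-141, -84], [-125, -76], [47, 28]]
Controllability matrix C = [B  AB  A^2B] = [[-9, -6, -87, -48, -141, -84], [-5, -4, -95, -52, -125, -76], [3, 2, 29, 16, 47, 28]]
The rows r1, r2, r3 of C are linearly dependent: r1 + 3·r3 = 0 (check each entry), so rank(C) ≤ 2.
The 2×2 minor from rows 1, 2, columns 1, 2 is (-9)·(-4) - (-6)·(-5) = 36 - 30 = 6 ≠ 0, so rank(C) = 2.
rank(C) = 2 < n = 3, so the pair (A, B) is not completely controllable.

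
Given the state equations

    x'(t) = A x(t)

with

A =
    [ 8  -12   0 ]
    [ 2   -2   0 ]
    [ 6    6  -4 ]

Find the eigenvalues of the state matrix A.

det(sI - A) = s^3 - (tr A)s^2 + (M11 + M22 + M33)s - det A, where Mii is the 2×2 principal minor of A obtained by deleting row i and column i.
tr A = 8 + (-2) + (-4) = 2; M11 = (-2)·(-4) - 0·6 = 8 - 0 = 8; M22 = 8·(-4) - 0·6 = -32 - 0 = -32; M33 = 8·(-2) - (-12)·2 = -16 - (-24) = 8; sum of minors = -16.
det A = 8·((-2)·(-4) - 0·6) - (-12)·(2·(-4) - 0·6) + 0·(2·6 - (-2)·6) = 8·8 - (-12)·(-8) + 0·24 = -32.
So p(s) = det(sI - A) = s^3 - 2s^2 - 16s + 32.
Rational-root test: any integer root divides 32. Testing small divisors, s = 2 works: p(2) = 8 + (-8) + (-32) + 32 = 0, so (s - 2) is a factor.
Dividing, p(s) = (s - 2)(s^2 - 16).
Factor s^2 - 16: two numbers with sum 0 and product -16 are 4 and -4, so s^2 - 16 = (s - 4)(s + 4).
Hence p(s) = (s - 4) (s - 2) (s + 4), with roots -4, 2, 4.
At least one eigenvalue has non-negative real part, so the system is not asymptotically stable.

-4, 2, 4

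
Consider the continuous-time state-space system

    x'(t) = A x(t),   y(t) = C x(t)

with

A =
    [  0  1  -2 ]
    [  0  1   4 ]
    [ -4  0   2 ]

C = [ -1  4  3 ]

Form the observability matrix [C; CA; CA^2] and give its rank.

CA = [[-12, 3, 24]]
CA^2 = [[-96, -9, 84]]
Observability matrix O = [C; CA; CA^2] = [[-1, 4, 3], [-12, 3, 24], [-96, -9, 84]]
det(O) = (-1)·(3·84 - 24·(-9)) - 4·((-12)·84 - 24·(-96)) + 3·((-12)·(-9) - 3·(-96)) = (-1)·468 - 4·1296 + 3·396 = -4464 ≠ 0, so rank(O) = 3.
rank(O) = 3 = n, so the pair (A, C) is completely observable.

3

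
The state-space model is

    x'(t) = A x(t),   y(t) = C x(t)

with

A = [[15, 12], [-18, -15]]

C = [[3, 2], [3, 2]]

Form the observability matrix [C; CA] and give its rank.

CA = [[9, 6], [9, 6]]
Observability matrix O = [C; CA] = [[3, 2], [3, 2], [9, 6], [9, 6]]
Every row of O is a scalar multiple of row 1 = [3, 2] (multipliers 1, 1, 3, 3), so the rows span a one-dimensional space.
O ≠ 0, hence rank(O) = 1.
rank(O) = 1 < n = 2, so the pair (A, C) is not completely observable.

1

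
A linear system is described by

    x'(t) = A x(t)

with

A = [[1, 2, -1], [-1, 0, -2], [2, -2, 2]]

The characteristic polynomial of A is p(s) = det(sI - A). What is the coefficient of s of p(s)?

2

Expand det(sI - A) for the 3×3 matrix.
p(s) = s^3 - 3s^2 + 2s + 10.
(Check: constant term = det(-A) = (-1)^3 det A = 10; coefficient of s^2 = -tr A = -3.)
The coefficient of s is 2.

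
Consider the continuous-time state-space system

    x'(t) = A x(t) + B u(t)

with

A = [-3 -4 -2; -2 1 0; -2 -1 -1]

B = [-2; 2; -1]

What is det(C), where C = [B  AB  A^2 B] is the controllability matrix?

-216

AB = [[0], [6], [3]]
A^2B = [[-30], [6], [-9]]
Controllability matrix C = [B  AB  A^2B] = [[-2, 0, -30], [2, 6, 6], [-1, 3, -9]]
Expanding along the first row, det(C) = (-2)·(6·(-9) - 6·3) - 0·(2·(-9) - 6·(-1)) + (-30)·(2·3 - 6·(-1)) = (-2)·(-72) - 0·(-12) + (-30)·12 = -216
Since det(C) ≠ 0, rank(C) = 3 and the system is completely controllable.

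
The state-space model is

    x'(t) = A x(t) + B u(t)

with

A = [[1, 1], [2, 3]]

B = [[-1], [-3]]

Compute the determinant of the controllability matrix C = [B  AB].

AB = [[-4], [-11]]
Controllability matrix C = [B  AB] = [[-1, -4], [-3, -11]]
det(C) = (-1)·(-11) - (-4)·(-3) = 11 - 12 = -1
Since det(C) ≠ 0, rank(C) = 2 and the system is completely controllable.

-1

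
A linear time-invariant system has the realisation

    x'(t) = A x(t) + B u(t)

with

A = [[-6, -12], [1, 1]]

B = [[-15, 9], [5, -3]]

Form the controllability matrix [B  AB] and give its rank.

AB = [[30, -18], [-10, 6]]
Controllability matrix C = [B  AB] = [[-15, 9, 30, -18], [5, -3, -10, 6]]
Every column of C is a scalar multiple of column 1 = [-15, 5] (multipliers 1, -3/5, -2, 6/5), so the columns span a one-dimensional space.
C ≠ 0, hence rank(C) = 1.
rank(C) = 1 < n = 2, so the pair (A, B) is not completely controllable.

1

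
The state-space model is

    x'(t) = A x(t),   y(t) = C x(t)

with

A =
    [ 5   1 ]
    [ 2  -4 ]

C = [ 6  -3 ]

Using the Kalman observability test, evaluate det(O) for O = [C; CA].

180

CA = [[24, 18]]
Observability matrix O = [C; CA] = [[6, -3], [24, 18]]
det(O) = 6·18 - (-3)·24 = 108 - (-72) = 180
Since det(O) ≠ 0, rank(O) = 2 and the system is completely observable.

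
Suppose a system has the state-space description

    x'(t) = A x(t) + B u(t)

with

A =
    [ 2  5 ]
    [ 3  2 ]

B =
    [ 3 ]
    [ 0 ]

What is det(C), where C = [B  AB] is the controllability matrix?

27

AB = [[6], [9]]
Controllability matrix C = [B  AB] = [[3, 6], [0, 9]]
det(C) = 3·9 - 6·0 = 27 - 0 = 27
Since det(C) ≠ 0, rank(C) = 2 and the system is completely controllable.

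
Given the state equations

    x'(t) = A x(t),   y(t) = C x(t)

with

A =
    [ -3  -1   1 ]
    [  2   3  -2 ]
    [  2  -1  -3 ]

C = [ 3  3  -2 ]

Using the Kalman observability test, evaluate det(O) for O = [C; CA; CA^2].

CA = [[-7, 8, 3]]
CA^2 = [[43, 28, -32]]
Observability matrix O = [C; CA; CA^2] = [[3, 3, -2], [-7, 8, 3], [43, 28, -32]]
Expanding along the first row, det(O) = 3·(8·(-32) - 3·28) - 3·((-7)·(-32) - 3·43) + (-2)·((-7)·28 - 8·43) = 3·(-340) - 3·95 + (-2)·(-540) = -225
Since det(O) ≠ 0, rank(O) = 3 and the system is completely observable.

-225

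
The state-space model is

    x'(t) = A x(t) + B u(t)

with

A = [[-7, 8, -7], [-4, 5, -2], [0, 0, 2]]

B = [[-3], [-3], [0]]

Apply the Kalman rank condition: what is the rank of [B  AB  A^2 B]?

1

AB = [[-3], [-3], [0]]
A^2B = [[-3], [-3], [0]]
Controllability matrix C = [B  AB  A^2B] = [[-3, -3, -3], [-3, -3, -3], [0, 0, 0]]
Every column of C is a scalar multiple of column 1 = [-3, -3, 0] (multipliers 1, 1, 1), so the columns span a one-dimensional space.
C ≠ 0, hence rank(C) = 1.
rank(C) = 1 < n = 3, so the pair (A, B) is not completely controllable.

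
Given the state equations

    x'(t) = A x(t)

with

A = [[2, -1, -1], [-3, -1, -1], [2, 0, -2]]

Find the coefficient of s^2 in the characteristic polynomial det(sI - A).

Expand det(sI - A) for the 3×3 matrix.
p(s) = s^3 + s^2 - 5s - 10.
(Check: constant term = det(-A) = (-1)^3 det A = -10; coefficient of s^2 = -tr A = 1.)
The coefficient of s^2 is 1.

1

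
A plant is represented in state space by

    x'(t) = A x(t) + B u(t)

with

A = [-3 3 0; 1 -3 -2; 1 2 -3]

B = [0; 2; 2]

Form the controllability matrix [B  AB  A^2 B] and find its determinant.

AB = [[6], [-10], [-2]]
A^2B = [[-48], [40], [-8]]
Controllability matrix C = [B  AB  A^2B] = [[0, 6, -48], [2, -10, 40], [2, -2, -8]]
Expanding along the first row, det(C) = 0·((-10)·(-8) - 40·(-2)) - 6·(2·(-8) - 40·2) + (-48)·(2·(-2) - (-10)·2) = 0·160 - 6·(-96) + (-48)·16 = -192
Since det(C) ≠ 0, rank(C) = 3 and the system is completely controllable.

-192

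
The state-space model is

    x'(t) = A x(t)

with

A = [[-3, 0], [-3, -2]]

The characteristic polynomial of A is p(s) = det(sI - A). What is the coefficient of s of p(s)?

5

For a 2×2 matrix, det(sI - A) = s^2 - (tr A)s + det A.
tr A = -5, det A = 6.
So p(s) = s^2 + 5s + 6.
The coefficient of s is 5.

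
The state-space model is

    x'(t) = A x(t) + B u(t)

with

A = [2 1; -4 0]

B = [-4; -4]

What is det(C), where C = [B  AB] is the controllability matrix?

AB = [[-12], [16]]
Controllability matrix C = [B  AB] = [[-4, -12], [-4, 16]]
det(C) = (-4)·16 - (-12)·(-4) = -64 - 48 = -112
Since det(C) ≠ 0, rank(C) = 2 and the system is completely controllable.

-112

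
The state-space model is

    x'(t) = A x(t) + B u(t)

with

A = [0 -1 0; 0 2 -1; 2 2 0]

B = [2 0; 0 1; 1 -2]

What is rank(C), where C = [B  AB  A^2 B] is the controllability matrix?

3

AB = [[0, -1], [-1, 4], [4, 2]]
A^2B = [[1, -4], [-6, 6], [-2, 6]]
Controllability matrix C = [B  AB  A^2B] = [[2, 0, 0, -1, 1, -4], [0, 1, -1, 4, -6, 6], [1, -2, 4, 2, -2, 6]]
Take the 3×3 submatrix of C formed by columns 1, 2, 3: [[2, 0, 0], [0, 1, -1], [1, -2, 4]]. Its determinant is 2·(1·4 - (-1)·(-2)) - 0·(0·4 - (-1)·1) + 0·(0·(-2) - 1·1) = 2·2 - 0·1 + 0·(-1) = 4 ≠ 0.
So rank(C) ≥ 3; since C has 3 rows, rank(C) = 3.
rank(C) = 3 = n, so the pair (A, B) is completely controllable.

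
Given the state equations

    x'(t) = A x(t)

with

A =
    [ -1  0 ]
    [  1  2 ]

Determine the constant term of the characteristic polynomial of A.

For a 2×2 matrix, det(sI - A) = s^2 - (tr A)s + det A.
tr A = 1, det A = -2.
So p(s) = s^2 - s - 2.
The constant term is -2.

-2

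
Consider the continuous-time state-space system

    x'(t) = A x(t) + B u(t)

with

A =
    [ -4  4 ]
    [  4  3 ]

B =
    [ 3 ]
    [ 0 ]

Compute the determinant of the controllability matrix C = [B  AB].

36

AB = [[-12], [12]]
Controllability matrix C = [B  AB] = [[3, -12], [0, 12]]
det(C) = 3·12 - (-12)·0 = 36 - 0 = 36
Since det(C) ≠ 0, rank(C) = 2 and the system is completely controllable.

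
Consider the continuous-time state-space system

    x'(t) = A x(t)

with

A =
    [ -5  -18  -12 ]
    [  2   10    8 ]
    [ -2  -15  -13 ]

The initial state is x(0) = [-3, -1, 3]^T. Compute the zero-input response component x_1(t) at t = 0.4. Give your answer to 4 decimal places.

-1.2430

det(sI - A) = s^3 - (tr A)s^2 + (M11 + M22 + M33)s - det A, where Mii is the 2×2 principal minor of A obtained by deleting row i and column i.
tr A = (-5) + 10 + (-13) = -8; M11 = 10·(-13) - 8·(-15) = -130 - (-120) = -10; M22 = (-5)·(-13) - (-12)·(-2) = 65 - 24 = 41; M33 = (-5)·10 - (-18)·2 = -50 - (-36) = -14; sum of minors = 17.
det A = (-5)·(10·(-13) - 8·(-15)) - (-18)·(2·(-13) - 8·(-2)) + (-12)·(2·(-15) - 10·(-2)) = (-5)·(-10) - (-18)·(-10) + (-12)·(-10) = -10.
So p(s) = det(sI - A) = s^3 + 8s^2 + 17s + 10.
Rational-root test: any integer root divides 10. Testing small divisors, s = -1 works: p(-1) = -1 + 8 + (-17) + 10 = 0, so (s + 1) is a factor.
Dividing, p(s) = (s + 1)(s^2 + 7s + 10).
Factor s^2 + 7s + 10: two numbers with sum -7 and product 10 are -2 and -5, so s^2 + 7s + 10 = (s + 2)(s + 5).
Hence p(s) = (s + 1) (s + 2) (s + 5), with roots -5, -2, -1.
The eigenvalues -5, -2, -1 are distinct and real, so A is diagonalisable and x(t) = e^{At} x(0) = V diag(e^{λ_i t}) V^{-1} x(0), where the columns of V are the eigenvectors.
λ = -5: A - (-5)I = [[0, -18, -12], [2, 15, 8], [-2, -15, -8]]. v must be orthogonal to every row; (row 1) × (row 2) = [36, -24, 36], so take v_1 = [3, -2, 3]^T.
λ = -2: A - (-2)I = [[-3, -18, -12], [2, 12, 8], [-2, -15, -11]]. v must be orthogonal to every row; (row 1) × (row 3) = [18, -9, 9], so take v_2 = [-2, 1, -1]^T.
λ = -1: A - (-1)I = [[-4, -18, -12], [2, 11, 8], [-2, -15, -12]]. v must be orthogonal to every row; (row 1) × (row 2) = [-12, 8, -8], so take v_3 = [-3, 2, -2]^T.
V = [v_1 v_2 v_3] = [[3, -2, -3], [-2, 1, 2], [3, -1, -2]] has det V = -1, so V^{-1} = adj(V)/det V = [[0, 1, 1], [-2, -3, 0], [1, 3, 1]].
Modal coordinates z(0) = V^{-1} x(0): 0·(-3) + 1·(-1) + 1·3 = 2; (-2)·(-3) + (-3)·(-1) + 0·3 = 9; 1·(-3) + 3·(-1) + 1·3 = -3; so z(0) = [2, 9, -3]^T.
x_1(t) = Σ_i (v_i)_1 · z_i(0) · e^{λ_i t} (row 1 of V times the modal terms).
x_1(0.4) = 3·2·e^{-5·0.4} + (-2)·9·e^{-2·0.4} + (-3)·(-3)·e^{-1·0.4} = 6·0.135335 + (-18)·0.449329 + 9·0.670320 = -1.2430.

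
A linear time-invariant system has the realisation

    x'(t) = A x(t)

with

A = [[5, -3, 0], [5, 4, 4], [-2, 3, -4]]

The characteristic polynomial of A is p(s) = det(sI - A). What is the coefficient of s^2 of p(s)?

Expand det(sI - A) for the 3×3 matrix.
p(s) = s^3 - 5s^2 - 13s + 176.
(Check: constant term = det(-A) = (-1)^3 det A = 176; coefficient of s^2 = -tr A = -5.)
The coefficient of s^2 is -5.

-5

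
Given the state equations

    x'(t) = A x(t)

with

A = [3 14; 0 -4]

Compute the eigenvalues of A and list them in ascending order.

det(sI - A) = s^2 - (tr A)s + det A, with tr A = 3 + (-4) = -1 and det A = 3·(-4) - 14·0 = -12 - 0 = -12.
So p(s) = det(sI - A) = s^2 + s - 12.
Factor s^2 + s - 12: two numbers with sum -1 and product -12 are 3 and -4, so s^2 + s - 12 = (s - 3)(s + 4).
Hence p(s) = (s - 3) (s + 4), with roots -4, 3.
At least one eigenvalue has non-negative real part, so the system is not asymptotically stable.

-4, 3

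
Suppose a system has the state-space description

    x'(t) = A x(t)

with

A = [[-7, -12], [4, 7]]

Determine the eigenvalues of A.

-1, 1

det(sI - A) = s^2 - (tr A)s + det A, with tr A = (-7) + 7 = 0 and det A = (-7)·7 - (-12)·4 = -49 - (-48) = -1.
So p(s) = det(sI - A) = s^2 - 1.
Factor s^2 - 1: two numbers with sum 0 and product -1 are 1 and -1, so s^2 - 1 = (s - 1)(s + 1).
Hence p(s) = (s - 1) (s + 1), with roots -1, 1.
At least one eigenvalue has non-negative real part, so the system is not asymptotically stable.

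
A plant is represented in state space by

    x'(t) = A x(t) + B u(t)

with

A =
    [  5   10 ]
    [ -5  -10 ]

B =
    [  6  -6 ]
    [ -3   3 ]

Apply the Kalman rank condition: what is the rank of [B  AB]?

1

AB = [[0, 0], [0, 0]]
Controllability matrix C = [B  AB] = [[6, -6, 0, 0], [-3, 3, 0, 0]]
Every column of C is a scalar multiple of column 1 = [6, -3] (multipliers 1, -1, 0, 0), so the columns span a one-dimensional space.
C ≠ 0, hence rank(C) = 1.
rank(C) = 1 < n = 2, so the pair (A, B) is not completely controllable.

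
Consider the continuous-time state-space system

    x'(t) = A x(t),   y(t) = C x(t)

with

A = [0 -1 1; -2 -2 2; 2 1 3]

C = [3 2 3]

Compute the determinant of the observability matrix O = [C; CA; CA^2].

CA = [[2, -4, 16]]
CA^2 = [[40, 22, 42]]
Observability matrix O = [C; CA; CA^2] = [[3, 2, 3], [2, -4, 16], [40, 22, 42]]
Expanding along the first row, det(O) = 3·((-4)·42 - 16·22) - 2·(2·42 - 16·40) + 3·(2·22 - (-4)·40) = 3·(-520) - 2·(-556) + 3·204 = 164
Since det(O) ≠ 0, rank(O) = 3 and the system is completely observable.

164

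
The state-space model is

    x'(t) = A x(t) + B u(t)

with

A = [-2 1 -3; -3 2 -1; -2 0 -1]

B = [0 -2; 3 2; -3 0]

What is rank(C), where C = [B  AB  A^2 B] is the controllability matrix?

AB = [[12, 6], [9, 10], [3, 4]]
A^2B = [[-24, -14], [-21, -2], [-27, -16]]
Controllability matrix C = [B  AB  A^2B] = [[0, -2, 12, 6, -24, -14], [3, 2, 9, 10, -21, -2], [-3, 0, 3, 4, -27, -16]]
Take the 3×3 submatrix of C formed by columns 1, 2, 3: [[0, -2, 12], [3, 2, 9], [-3, 0, 3]]. Its determinant is 0·(2·3 - 9·0) - (-2)·(3·3 - 9·(-3)) + 12·(3·0 - 2·(-3)) = 0·6 - (-2)·36 + 12·6 = 144 ≠ 0.
So rank(C) ≥ 3; since C has 3 rows, rank(C) = 3.
rank(C) = 3 = n, so the pair (A, B) is completely controllable.

3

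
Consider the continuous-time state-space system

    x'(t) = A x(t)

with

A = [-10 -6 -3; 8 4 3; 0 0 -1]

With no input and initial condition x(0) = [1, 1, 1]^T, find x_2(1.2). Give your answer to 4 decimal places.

det(sI - A) = s^3 - (tr A)s^2 + (M11 + M22 + M33)s - det A, where Mii is the 2×2 principal minor of A obtained by deleting row i and column i.
tr A = (-10) + 4 + (-1) = -7; M11 = 4·(-1) - 3·0 = -4 - 0 = -4; M22 = (-10)·(-1) - (-3)·0 = 10 - 0 = 10; M33 = (-10)·4 - (-6)·8 = -40 - (-48) = 8; sum of minors = 14.
det A = (-10)·(4·(-1) - 3·0) - (-6)·(8·(-1) - 3·0) + (-3)·(8·0 - 4·0) = (-10)·(-4) - (-6)·(-8) + (-3)·0 = -8.
So p(s) = det(sI - A) = s^3 + 7s^2 + 14s + 8.
Rational-root test: any integer root divides 8. Testing small divisors, s = -1 works: p(-1) = -1 + 7 + (-14) + 8 = 0, so (s + 1) is a factor.
Dividing, p(s) = (s + 1)(s^2 + 6s + 8).
Factor s^2 + 6s + 8: two numbers with sum -6 and product 8 are -2 and -4, so s^2 + 6s + 8 = (s + 2)(s + 4).
Hence p(s) = (s + 1) (s + 2) (s + 4), with roots -4, -2, -1.
The eigenvalues -4, -2, -1 are distinct and real, so A is diagonalisable and x(t) = e^{At} x(0) = V diag(e^{λ_i t}) V^{-1} x(0), where the columns of V are the eigenvectors.
λ = -4: A - (-4)I = [[-6, -6, -3], [8, 8, 3], [0, 0, 3]]. v must be orthogonal to every row; (row 1) × (row 2) = [6, -6, 0], so take v_1 = [1, -1, 0]^T.
λ = -2: A - (-2)I = [[-8, -6, -3], [8, 6, 3], [0, 0, 1]]. v must be orthogonal to every row; (row 1) × (row 3) = [-6, 8, 0], so take v_2 = [-3, 4, 0]^T.
λ = -1: A - (-1)I = [[-9, -6, -3], [8, 5, 3], [0, 0, 0]]. v must be orthogonal to every row; (row 1) × (row 2) = [-3, 3, 3], so take v_3 = [-1, 1, 1]^T.
V = [v_1 v_2 v_3] = [[1, -3, -1], [-1, 4, 1], [0, 0, 1]] has det V = 1, so V^{-1} = adj(V)/det V = [[4, 3, 1], [1, 1, 0], [0, 0, 1]].
Modal coordinates z(0) = V^{-1} x(0): 4·1 + 3·1 + 1·1 = 8; 1·1 + 1·1 + 0·1 = 2; 0·1 + 0·1 + 1·1 = 1; so z(0) = [8, 2, 1]^T.
x_2(t) = Σ_i (v_i)_2 · z_i(0) · e^{λ_i t} (row 2 of V times the modal terms).
x_2(1.2) = (-1)·8·e^{-4·1.2} + 4·2·e^{-2·1.2} + 1·1·e^{-1·1.2} = (-8)·0.008230 + 8·0.090718 + 1·0.301194 = 0.9611.

0.9611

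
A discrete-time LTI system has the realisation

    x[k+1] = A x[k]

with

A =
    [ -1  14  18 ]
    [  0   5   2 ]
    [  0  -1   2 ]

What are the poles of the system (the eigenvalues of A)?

-1, 3, 4

det(zI - A) = z^3 - (tr A)z^2 + (M11 + M22 + M33)z - det A, where Mii is the 2×2 principal minor of A obtained by deleting row i and column i.
tr A = (-1) + 5 + 2 = 6; M11 = 5·2 - 2·(-1) = 10 - (-2) = 12; M22 = (-1)·2 - 18·0 = -2 - 0 = -2; M33 = (-1)·5 - 14·0 = -5 - 0 = -5; sum of minors = 5.
det A = (-1)·(5·2 - 2·(-1)) - 14·(0·2 - 2·0) + 18·(0·(-1) - 5·0) = (-1)·12 - 14·0 + 18·0 = -12.
So p(z) = det(zI - A) = z^3 - 6z^2 + 5z + 12.
Rational-root test: any integer root divides 12. Testing small divisors, z = -1 works: p(-1) = -1 + (-6) + (-5) + 12 = 0, so (z + 1) is a factor.
Dividing, p(z) = (z + 1)(z^2 - 7z + 12).
Factor z^2 - 7z + 12: two numbers with sum 7 and product 12 are 4 and 3, so z^2 - 7z + 12 = (z - 4)(z - 3).
Hence p(z) = (z - 4) (z - 3) (z + 1), with roots -1, 3, 4.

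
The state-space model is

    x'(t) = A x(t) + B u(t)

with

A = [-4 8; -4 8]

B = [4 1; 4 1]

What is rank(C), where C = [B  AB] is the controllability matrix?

AB = [[16, 4], [16, 4]]
Controllability matrix C = [B  AB] = [[4, 1, 16, 4], [4, 1, 16, 4]]
Every column of C is a scalar multiple of column 1 = [4, 4] (multipliers 1, 1/4, 4, 1), so the columns span a one-dimensional space.
C ≠ 0, hence rank(C) = 1.
rank(C) = 1 < n = 2, so the pair (A, B) is not completely controllable.

1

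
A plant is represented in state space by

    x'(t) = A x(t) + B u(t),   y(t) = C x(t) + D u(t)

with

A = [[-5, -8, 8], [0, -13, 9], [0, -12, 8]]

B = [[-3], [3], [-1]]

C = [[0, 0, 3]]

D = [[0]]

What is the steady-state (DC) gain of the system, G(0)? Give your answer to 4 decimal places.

G(0) = C(-A)^{-1}B + D = -C A^{-1} B + D.
det A = -20, so A^{-1} = (1/-20)·adj(A) = [[-1/5, 8/5, -8/5], [0, 2, -9/4], [0, 3, -13/4]]
A^{-1} B = [7, 33/4, 49/4]^T
C A^{-1} B = 147/4
G(0) = D - C A^{-1} B = 0 - (147/4) = -147/4 ≈ -36.7500

-36.7500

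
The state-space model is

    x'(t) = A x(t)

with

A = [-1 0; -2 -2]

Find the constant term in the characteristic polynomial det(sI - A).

For a 2×2 matrix, det(sI - A) = s^2 - (tr A)s + det A.
tr A = -3, det A = 2.
So p(s) = s^2 + 3s + 2.
The constant term is 2.

2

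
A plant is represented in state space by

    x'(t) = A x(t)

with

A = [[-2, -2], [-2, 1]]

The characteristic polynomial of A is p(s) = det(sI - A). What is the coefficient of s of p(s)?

1

For a 2×2 matrix, det(sI - A) = s^2 - (tr A)s + det A.
tr A = -1, det A = -6.
So p(s) = s^2 + s - 6.
The coefficient of s is 1.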